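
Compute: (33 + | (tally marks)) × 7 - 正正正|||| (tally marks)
Convert | (tally marks) → 1 (decimal)
Convert 正正正|||| (tally marks) → 5 + 5 + 5 + 4 = 19 (decimal)
Expression in decimal: (33 + 1) × 7 - 19
Parentheses first: 33 + 1 = 34
Multiply: 34 × 7 = 238
Subtract: 238 - 19 = 219
219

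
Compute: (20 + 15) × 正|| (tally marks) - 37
Convert 正|| (tally marks) → 5 + 2 = 7 (decimal)
Expression in decimal: (20 + 15) × 7 - 37
Parentheses first: 20 + 15 = 35
Multiply: 35 × 7 = 245
Subtract: 245 - 37 = 208
208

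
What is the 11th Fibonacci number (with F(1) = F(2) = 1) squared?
The 11th Fibonacci number (with F(1) = F(2) = 1): 1, 1, 2, 3, 5, 8, 13, 21, 34, 55, 89 → 89
Compute 89² = 89 × 89 = 7921
7921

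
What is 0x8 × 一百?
Convert 0x8 (hexadecimal) → 8 (decimal)
Convert 一百 (Chinese numeral) → 1×100 = 100 (decimal)
Compute 8 × 100 = 800
800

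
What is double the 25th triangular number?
The 25th triangular number = 25×26/2 = 325
Compute 325 × 2 = 650
650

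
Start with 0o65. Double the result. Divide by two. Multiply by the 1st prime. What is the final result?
Convert 0o65 (octal) → 6×8 + 5 = 53 (decimal)
Start: 53
53 × 2 = 106
Convert two (English words) → 2 (decimal)
106 ÷ 2 = 53
Convert the 1st prime (prime index) → 2 (decimal)
53 × 2 = 106
106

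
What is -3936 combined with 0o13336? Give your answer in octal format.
Convert 0o13336 (octal) → 1×4096 + 3×512 + 3×64 + 3×8 + 6 = 5854 (decimal)
Compute -3936 + 5854 = 1918
Convert 1918 (decimal) → 1918 = 3×512 + 5×64 + 7×8 + 6 → 0o3576 (octal)
0o3576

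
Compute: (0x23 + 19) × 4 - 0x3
Convert 0x23 (hexadecimal) → 2×16 + 3 = 35 (decimal)
Convert 0x3 (hexadecimal) → 3 (decimal)
Expression in decimal: (35 + 19) × 4 - 3
Parentheses first: 35 + 19 = 54
Multiply: 54 × 4 = 216
Subtract: 216 - 3 = 213
213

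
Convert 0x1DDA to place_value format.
Convert 0x1DDA (hexadecimal) → 1×4096 + 13×256 + 13×16 + 10 = 7642 (decimal)
Convert 7642 (decimal) → 7642 = 7×1000 + 6×100 + 4×10 + 2 → 7 thousands, 6 hundreds, 4 tens, 2 ones (place-value notation)
7 thousands, 6 hundreds, 4 tens, 2 ones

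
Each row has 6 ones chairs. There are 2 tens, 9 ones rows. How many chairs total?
Convert 6 ones (place-value notation) → 6 (decimal)
Convert 2 tens, 9 ones (place-value notation) → 2×10 + 9 = 29 (decimal)
Compute 6 × 29 = 174
174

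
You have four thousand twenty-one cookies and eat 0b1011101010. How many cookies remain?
Convert four thousand twenty-one (English words) → 4×1000 + 21 = 4021 (decimal)
Convert 0b1011101010 (binary) → 512 + 128 + 64 + 32 + 8 + 2 = 746 (decimal)
Compute 4021 - 746 = 3275
3275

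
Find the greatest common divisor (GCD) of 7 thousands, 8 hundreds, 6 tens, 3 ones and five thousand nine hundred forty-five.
Convert 7 thousands, 8 hundreds, 6 tens, 3 ones (place-value notation) → 7×1000 + 8×100 + 6×10 + 3 = 7863 (decimal)
Convert five thousand nine hundred forty-five (English words) → 5×1000 + 9×100 + 45 = 5945 (decimal)
Compute gcd(7863, 5945) = 1
1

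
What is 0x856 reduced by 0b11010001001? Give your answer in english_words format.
Convert 0x856 (hexadecimal) → 8×256 + 5×16 + 6 = 2134 (decimal)
Convert 0b11010001001 (binary) → 1024 + 512 + 128 + 8 + 1 = 1673 (decimal)
Compute 2134 - 1673 = 461
Convert 461 (decimal) → 461 = 4×100 + 61 → four hundred sixty-one (English words)
four hundred sixty-one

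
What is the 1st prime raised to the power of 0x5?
Convert the 1st prime (prime index) → 2 (decimal)
Convert 0x5 (hexadecimal) → 5 (decimal)
Compute 2 ^ 5 = 32
32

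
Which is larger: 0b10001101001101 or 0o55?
Convert 0b10001101001101 (binary) → 8192 + 512 + 256 + 64 + 8 + 4 + 1 = 9037 (decimal)
Convert 0o55 (octal) → 5×8 + 5 = 45 (decimal)
Compare 9037 vs 45: larger = 9037
9037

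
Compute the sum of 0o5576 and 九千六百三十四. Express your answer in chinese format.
Convert 0o5576 (octal) → 5×512 + 5×64 + 7×8 + 6 = 2942 (decimal)
Convert 九千六百三十四 (Chinese numeral) → 9×1000 + 6×100 + 3×10 + 4 = 9634 (decimal)
Compute 2942 + 9634 = 12576
Convert 12576 (decimal) → 12576 = 1×10000 + 2×1000 + 5×100 + 7×10 + 6 → 一万二千五百七十六 (Chinese numeral)
一万二千五百七十六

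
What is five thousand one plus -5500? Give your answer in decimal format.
Convert five thousand one (English words) → 5×1000 + 1 = 5001 (decimal)
Compute 5001 + -5500 = -499
-499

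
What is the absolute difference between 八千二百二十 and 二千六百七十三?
Convert 八千二百二十 (Chinese numeral) → 8×1000 + 2×100 + 2×10 = 8220 (decimal)
Convert 二千六百七十三 (Chinese numeral) → 2×1000 + 6×100 + 7×10 + 3 = 2673 (decimal)
Compute |8220 - 2673| = 5547
5547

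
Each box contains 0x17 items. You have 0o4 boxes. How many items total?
Convert 0x17 (hexadecimal) → 1×16 + 7 = 23 (decimal)
Convert 0o4 (octal) → 4 (decimal)
Compute 23 × 4 = 92
92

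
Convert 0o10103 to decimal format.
Convert 0o10103 (octal) → 1×4096 + 1×64 + 3 = 4163 (decimal)
4163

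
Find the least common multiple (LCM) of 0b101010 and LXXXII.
Convert 0b101010 (binary) → 32 + 8 + 2 = 42 (decimal)
Convert LXXXII (Roman numeral) → 50 + 10 + 10 + 10 + 1 + 1 = 82 (decimal)
Compute lcm(42, 82) = 1722
1722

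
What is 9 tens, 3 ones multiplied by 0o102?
Convert 9 tens, 3 ones (place-value notation) → 9×10 + 3 = 93 (decimal)
Convert 0o102 (octal) → 1×64 + 2 = 66 (decimal)
Compute 93 × 66 = 6138
6138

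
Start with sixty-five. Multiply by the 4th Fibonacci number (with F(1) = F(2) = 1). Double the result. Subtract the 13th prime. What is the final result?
Convert sixty-five (English words) → 65 (decimal)
Start: 65
Convert the 4th Fibonacci number (with F(1) = F(2) = 1) (Fibonacci index) → 1, 1, 2, 3 → 3 (decimal)
65 × 3 = 195
195 × 2 = 390
Convert the 13th prime (prime index) → 41 (decimal)
390 - 41 = 349
349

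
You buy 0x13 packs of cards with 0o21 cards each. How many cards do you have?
Convert 0o21 (octal) → 2×8 + 1 = 17 (decimal)
Convert 0x13 (hexadecimal) → 1×16 + 3 = 19 (decimal)
Compute 17 × 19 = 323
323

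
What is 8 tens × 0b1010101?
Convert 8 tens (place-value notation) → 8×10 = 80 (decimal)
Convert 0b1010101 (binary) → 64 + 16 + 4 + 1 = 85 (decimal)
Compute 80 × 85 = 6800
6800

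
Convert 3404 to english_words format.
Convert 3404 (decimal) → 3404 = 3×1000 + 4×100 + 4 → three thousand four hundred four (English words)
three thousand four hundred four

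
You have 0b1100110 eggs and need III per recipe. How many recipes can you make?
Convert 0b1100110 (binary) → 64 + 32 + 4 + 2 = 102 (decimal)
Convert III (Roman numeral) → 1 + 1 + 1 = 3 (decimal)
Compute 102 ÷ 3 = 34
34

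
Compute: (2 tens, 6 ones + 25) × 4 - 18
Convert 2 tens, 6 ones (place-value notation) → 2×10 + 6 = 26 (decimal)
Expression in decimal: (26 + 25) × 4 - 18
Parentheses first: 26 + 25 = 51
Multiply: 51 × 4 = 204
Subtract: 204 - 18 = 186
186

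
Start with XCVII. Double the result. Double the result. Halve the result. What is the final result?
Convert XCVII (Roman numeral) → 90 + 5 + 1 + 1 = 97 (decimal)
Start: 97
97 × 2 = 194
194 × 2 = 388
388 ÷ 2 = 194
194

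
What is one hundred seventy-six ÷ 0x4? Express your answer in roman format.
Convert one hundred seventy-six (English words) → 1×100 + 76 = 176 (decimal)
Convert 0x4 (hexadecimal) → 4 (decimal)
Compute 176 ÷ 4 = 44
Convert 44 (decimal) → 44 = 40 + 4 → XLIV (Roman numeral)
XLIV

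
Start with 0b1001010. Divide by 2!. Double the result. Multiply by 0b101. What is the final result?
Convert 0b1001010 (binary) → 64 + 8 + 2 = 74 (decimal)
Start: 74
Convert 2! (factorial) → 2 (decimal)
74 ÷ 2 = 37
37 × 2 = 74
Convert 0b101 (binary) → 4 + 1 = 5 (decimal)
74 × 5 = 370
370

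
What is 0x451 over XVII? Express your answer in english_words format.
Convert 0x451 (hexadecimal) → 4×256 + 5×16 + 1 = 1105 (decimal)
Convert XVII (Roman numeral) → 10 + 5 + 1 + 1 = 17 (decimal)
Compute 1105 ÷ 17 = 65
Convert 65 (decimal) → sixty-five (English words)
sixty-five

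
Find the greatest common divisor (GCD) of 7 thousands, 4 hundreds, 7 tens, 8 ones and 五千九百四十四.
Convert 7 thousands, 4 hundreds, 7 tens, 8 ones (place-value notation) → 7×1000 + 4×100 + 7×10 + 8 = 7478 (decimal)
Convert 五千九百四十四 (Chinese numeral) → 5×1000 + 9×100 + 4×10 + 4 = 5944 (decimal)
Compute gcd(7478, 5944) = 2
2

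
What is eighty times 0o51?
Convert eighty (English words) → 80 (decimal)
Convert 0o51 (octal) → 5×8 + 1 = 41 (decimal)
Compute 80 × 41 = 3280
3280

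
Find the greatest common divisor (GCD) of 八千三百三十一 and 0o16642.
Convert 八千三百三十一 (Chinese numeral) → 8×1000 + 3×100 + 3×10 + 1 = 8331 (decimal)
Convert 0o16642 (octal) → 1×4096 + 6×512 + 6×64 + 4×8 + 2 = 7586 (decimal)
Compute gcd(8331, 7586) = 1
1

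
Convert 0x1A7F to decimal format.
Convert 0x1A7F (hexadecimal) → 1×4096 + 10×256 + 7×16 + 15 = 6783 (decimal)
6783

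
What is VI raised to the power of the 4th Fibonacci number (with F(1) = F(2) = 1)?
Convert VI (Roman numeral) → 5 + 1 = 6 (decimal)
Convert the 4th Fibonacci number (with F(1) = F(2) = 1) (Fibonacci index) → 1, 1, 2, 3 → 3 (decimal)
Compute 6 ^ 3 = 216
216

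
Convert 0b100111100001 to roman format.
Convert 0b100111100001 (binary) → 2048 + 256 + 128 + 64 + 32 + 1 = 2529 (decimal)
Convert 2529 (decimal) → 2529 = 1000 + 1000 + 500 + 10 + 10 + 9 → MMDXXIX (Roman numeral)
MMDXXIX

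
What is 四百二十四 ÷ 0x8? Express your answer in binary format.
Convert 四百二十四 (Chinese numeral) → 4×100 + 2×10 + 4 = 424 (decimal)
Convert 0x8 (hexadecimal) → 8 (decimal)
Compute 424 ÷ 8 = 53
Convert 53 (decimal) → 53 = 32 + 16 + 4 + 1 → 0b110101 (binary)
0b110101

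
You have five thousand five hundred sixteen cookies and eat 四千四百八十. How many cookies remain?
Convert five thousand five hundred sixteen (English words) → 5×1000 + 5×100 + 16 = 5516 (decimal)
Convert 四千四百八十 (Chinese numeral) → 4×1000 + 4×100 + 8×10 = 4480 (decimal)
Compute 5516 - 4480 = 1036
1036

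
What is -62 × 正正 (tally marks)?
Convert 正正 (tally marks) → 5 + 5 = 10 (decimal)
Compute -62 × 10 = -620
-620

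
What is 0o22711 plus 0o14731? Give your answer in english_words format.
Convert 0o22711 (octal) → 2×4096 + 2×512 + 7×64 + 1×8 + 1 = 9673 (decimal)
Convert 0o14731 (octal) → 1×4096 + 4×512 + 7×64 + 3×8 + 1 = 6617 (decimal)
Compute 9673 + 6617 = 16290
Convert 16290 (decimal) → 16290 = 16×1000 + 2×100 + 90 → sixteen thousand two hundred ninety (English words)
sixteen thousand two hundred ninety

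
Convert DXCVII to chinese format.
Convert DXCVII (Roman numeral) → 500 + 90 + 5 + 1 + 1 = 597 (decimal)
Convert 597 (decimal) → 597 = 5×100 + 9×10 + 7 → 五百九十七 (Chinese numeral)
五百九十七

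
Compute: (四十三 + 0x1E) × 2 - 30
Convert 四十三 (Chinese numeral) → 4×10 + 3 = 43 (decimal)
Convert 0x1E (hexadecimal) → 1×16 + 14 = 30 (decimal)
Expression in decimal: (43 + 30) × 2 - 30
Parentheses first: 43 + 30 = 73
Multiply: 73 × 2 = 146
Subtract: 146 - 30 = 116
116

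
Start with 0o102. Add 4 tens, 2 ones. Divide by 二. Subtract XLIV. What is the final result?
Convert 0o102 (octal) → 1×64 + 2 = 66 (decimal)
Start: 66
Convert 4 tens, 2 ones (place-value notation) → 4×10 + 2 = 42 (decimal)
66 + 42 = 108
Convert 二 (Chinese numeral) → 2 (decimal)
108 ÷ 2 = 54
Convert XLIV (Roman numeral) → 40 + 4 = 44 (decimal)
54 - 44 = 10
10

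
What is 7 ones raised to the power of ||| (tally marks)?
Convert 7 ones (place-value notation) → 7 (decimal)
Convert ||| (tally marks) → 3 (decimal)
Compute 7 ^ 3 = 343
343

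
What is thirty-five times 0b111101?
Convert thirty-five (English words) → 35 (decimal)
Convert 0b111101 (binary) → 32 + 16 + 8 + 4 + 1 = 61 (decimal)
Compute 35 × 61 = 2135
2135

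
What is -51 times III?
Convert III (Roman numeral) → 1 + 1 + 1 = 3 (decimal)
Compute -51 × 3 = -153
-153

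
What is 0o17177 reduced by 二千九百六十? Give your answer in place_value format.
Convert 0o17177 (octal) → 1×4096 + 7×512 + 1×64 + 7×8 + 7 = 7807 (decimal)
Convert 二千九百六十 (Chinese numeral) → 2×1000 + 9×100 + 6×10 = 2960 (decimal)
Compute 7807 - 2960 = 4847
Convert 4847 (decimal) → 4847 = 4×1000 + 8×100 + 4×10 + 7 → 4 thousands, 8 hundreds, 4 tens, 7 ones (place-value notation)
4 thousands, 8 hundreds, 4 tens, 7 ones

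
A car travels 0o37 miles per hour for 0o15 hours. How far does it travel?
Convert 0o37 (octal) → 3×8 + 7 = 31 (decimal)
Convert 0o15 (octal) → 1×8 + 5 = 13 (decimal)
Compute 31 × 13 = 403
403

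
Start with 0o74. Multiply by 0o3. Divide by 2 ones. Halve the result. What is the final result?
Convert 0o74 (octal) → 7×8 + 4 = 60 (decimal)
Start: 60
Convert 0o3 (octal) → 3 (decimal)
60 × 3 = 180
Convert 2 ones (place-value notation) → 2 (decimal)
180 ÷ 2 = 90
90 ÷ 2 = 45
45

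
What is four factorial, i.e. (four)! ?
Convert four (English words) → 4 (decimal)
Compute 4! = 24
24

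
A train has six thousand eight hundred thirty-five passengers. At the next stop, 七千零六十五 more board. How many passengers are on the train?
Convert six thousand eight hundred thirty-five (English words) → 6×1000 + 8×100 + 35 = 6835 (decimal)
Convert 七千零六十五 (Chinese numeral) → 7×1000 + 6×10 + 5 = 7065 (decimal)
Compute 6835 + 7065 = 13900
13900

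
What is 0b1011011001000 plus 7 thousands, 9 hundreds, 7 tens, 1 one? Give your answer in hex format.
Convert 0b1011011001000 (binary) → 4096 + 1024 + 512 + 128 + 64 + 8 = 5832 (decimal)
Convert 7 thousands, 9 hundreds, 7 tens, 1 one (place-value notation) → 7×1000 + 9×100 + 7×10 + 1 = 7971 (decimal)
Compute 5832 + 7971 = 13803
Convert 13803 (decimal) → 13803 = 3×4096 + 5×256 + 14×16 + 11 → 0x35EB (hexadecimal)
0x35EB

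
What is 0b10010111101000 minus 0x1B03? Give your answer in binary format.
Convert 0b10010111101000 (binary) → 8192 + 1024 + 256 + 128 + 64 + 32 + 8 = 9704 (decimal)
Convert 0x1B03 (hexadecimal) → 1×4096 + 11×256 + 3 = 6915 (decimal)
Compute 9704 - 6915 = 2789
Convert 2789 (decimal) → 2789 = 2048 + 512 + 128 + 64 + 32 + 4 + 1 → 0b101011100101 (binary)
0b101011100101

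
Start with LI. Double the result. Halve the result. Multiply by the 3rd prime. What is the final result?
Convert LI (Roman numeral) → 50 + 1 = 51 (decimal)
Start: 51
51 × 2 = 102
102 ÷ 2 = 51
Convert the 3rd prime (prime index) → 5 (decimal)
51 × 5 = 255
255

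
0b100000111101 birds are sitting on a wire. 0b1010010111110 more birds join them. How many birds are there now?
Convert 0b100000111101 (binary) → 2048 + 32 + 16 + 8 + 4 + 1 = 2109 (decimal)
Convert 0b1010010111110 (binary) → 4096 + 1024 + 128 + 32 + 16 + 8 + 4 + 2 = 5310 (decimal)
Compute 2109 + 5310 = 7419
7419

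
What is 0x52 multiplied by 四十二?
Convert 0x52 (hexadecimal) → 5×16 + 2 = 82 (decimal)
Convert 四十二 (Chinese numeral) → 4×10 + 2 = 42 (decimal)
Compute 82 × 42 = 3444
3444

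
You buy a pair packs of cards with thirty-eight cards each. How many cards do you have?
Convert thirty-eight (English words) → 38 (decimal)
Convert a pair (colloquial) → 2 (decimal)
Compute 38 × 2 = 76
76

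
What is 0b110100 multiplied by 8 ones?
Convert 0b110100 (binary) → 32 + 16 + 4 = 52 (decimal)
Convert 8 ones (place-value notation) → 8 (decimal)
Compute 52 × 8 = 416
416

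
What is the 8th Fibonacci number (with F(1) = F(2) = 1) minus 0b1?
The 8th Fibonacci number (with F(1) = F(2) = 1): 1, 1, 2, 3, 5, 8, 13, 21 → 21
Convert 0b1 (binary) → 1 (decimal)
Compute 21 - 1 = 20
20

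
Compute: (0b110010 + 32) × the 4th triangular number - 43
Convert 0b110010 (binary) → 32 + 16 + 2 = 50 (decimal)
Convert the 4th triangular number (triangular index) → 4×5/2 = 10 (decimal)
Expression in decimal: (50 + 32) × 10 - 43
Parentheses first: 50 + 32 = 82
Multiply: 82 × 10 = 820
Subtract: 820 - 43 = 777
777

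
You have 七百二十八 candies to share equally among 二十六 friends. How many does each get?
Convert 七百二十八 (Chinese numeral) → 7×100 + 2×10 + 8 = 728 (decimal)
Convert 二十六 (Chinese numeral) → 2×10 + 6 = 26 (decimal)
Compute 728 ÷ 26 = 28
28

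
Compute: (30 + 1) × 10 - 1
Parentheses first: 30 + 1 = 31
Multiply: 31 × 10 = 310
Subtract: 310 - 1 = 309
309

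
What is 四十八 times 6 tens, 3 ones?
Convert 四十八 (Chinese numeral) → 4×10 + 8 = 48 (decimal)
Convert 6 tens, 3 ones (place-value notation) → 6×10 + 3 = 63 (decimal)
Compute 48 × 63 = 3024
3024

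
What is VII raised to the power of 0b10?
Convert VII (Roman numeral) → 5 + 1 + 1 = 7 (decimal)
Convert 0b10 (binary) → 2 (decimal)
Compute 7 ^ 2 = 49
49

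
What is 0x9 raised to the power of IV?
Convert 0x9 (hexadecimal) → 9 (decimal)
Convert IV (Roman numeral) → 4 (decimal)
Compute 9 ^ 4 = 6561
6561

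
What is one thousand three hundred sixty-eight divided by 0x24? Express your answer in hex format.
Convert one thousand three hundred sixty-eight (English words) → 1×1000 + 3×100 + 68 = 1368 (decimal)
Convert 0x24 (hexadecimal) → 2×16 + 4 = 36 (decimal)
Compute 1368 ÷ 36 = 38
Convert 38 (decimal) → 38 = 2×16 + 6 → 0x26 (hexadecimal)
0x26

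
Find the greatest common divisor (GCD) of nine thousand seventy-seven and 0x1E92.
Convert nine thousand seventy-seven (English words) → 9×1000 + 77 = 9077 (decimal)
Convert 0x1E92 (hexadecimal) → 1×4096 + 14×256 + 9×16 + 2 = 7826 (decimal)
Compute gcd(9077, 7826) = 1
1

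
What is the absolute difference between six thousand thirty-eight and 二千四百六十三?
Convert six thousand thirty-eight (English words) → 6×1000 + 38 = 6038 (decimal)
Convert 二千四百六十三 (Chinese numeral) → 2×1000 + 4×100 + 6×10 + 3 = 2463 (decimal)
Compute |6038 - 2463| = 3575
3575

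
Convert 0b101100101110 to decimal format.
Convert 0b101100101110 (binary) → 2048 + 512 + 256 + 32 + 8 + 4 + 2 = 2862 (decimal)
2862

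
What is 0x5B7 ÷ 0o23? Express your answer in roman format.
Convert 0x5B7 (hexadecimal) → 5×256 + 11×16 + 7 = 1463 (decimal)
Convert 0o23 (octal) → 2×8 + 3 = 19 (decimal)
Compute 1463 ÷ 19 = 77
Convert 77 (decimal) → 77 = 50 + 10 + 10 + 5 + 1 + 1 → LXXVII (Roman numeral)
LXXVII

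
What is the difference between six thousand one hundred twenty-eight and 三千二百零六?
Convert six thousand one hundred twenty-eight (English words) → 6×1000 + 1×100 + 28 = 6128 (decimal)
Convert 三千二百零六 (Chinese numeral) → 3×1000 + 2×100 + 6 = 3206 (decimal)
Difference: |6128 - 3206| = 2922
2922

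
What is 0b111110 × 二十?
Convert 0b111110 (binary) → 32 + 16 + 8 + 4 + 2 = 62 (decimal)
Convert 二十 (Chinese numeral) → 2×10 = 20 (decimal)
Compute 62 × 20 = 1240
1240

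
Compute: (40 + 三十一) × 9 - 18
Convert 三十一 (Chinese numeral) → 3×10 + 1 = 31 (decimal)
Expression in decimal: (40 + 31) × 9 - 18
Parentheses first: 40 + 31 = 71
Multiply: 71 × 9 = 639
Subtract: 639 - 18 = 621
621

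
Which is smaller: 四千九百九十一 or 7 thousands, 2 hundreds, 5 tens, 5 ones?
Convert 四千九百九十一 (Chinese numeral) → 4×1000 + 9×100 + 9×10 + 1 = 4991 (decimal)
Convert 7 thousands, 2 hundreds, 5 tens, 5 ones (place-value notation) → 7×1000 + 2×100 + 5×10 + 5 = 7255 (decimal)
Compare 4991 vs 7255: smaller = 4991
4991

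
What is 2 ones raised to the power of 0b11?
Convert 2 ones (place-value notation) → 2 (decimal)
Convert 0b11 (binary) → 2 + 1 = 3 (decimal)
Compute 2 ^ 3 = 8
8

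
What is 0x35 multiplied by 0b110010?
Convert 0x35 (hexadecimal) → 3×16 + 5 = 53 (decimal)
Convert 0b110010 (binary) → 32 + 16 + 2 = 50 (decimal)
Compute 53 × 50 = 2650
2650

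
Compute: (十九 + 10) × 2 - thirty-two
Convert 十九 (Chinese numeral) → 1×10 + 9 = 19 (decimal)
Convert thirty-two (English words) → 32 (decimal)
Expression in decimal: (19 + 10) × 2 - 32
Parentheses first: 19 + 10 = 29
Multiply: 29 × 2 = 58
Subtract: 58 - 32 = 26
26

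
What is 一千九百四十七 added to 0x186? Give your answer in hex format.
Convert 一千九百四十七 (Chinese numeral) → 1×1000 + 9×100 + 4×10 + 7 = 1947 (decimal)
Convert 0x186 (hexadecimal) → 1×256 + 8×16 + 6 = 390 (decimal)
Compute 1947 + 390 = 2337
Convert 2337 (decimal) → 2337 = 9×256 + 2×16 + 1 → 0x921 (hexadecimal)
0x921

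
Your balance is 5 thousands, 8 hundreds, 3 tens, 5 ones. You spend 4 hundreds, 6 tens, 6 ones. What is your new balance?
Convert 5 thousands, 8 hundreds, 3 tens, 5 ones (place-value notation) → 5×1000 + 8×100 + 3×10 + 5 = 5835 (decimal)
Convert 4 hundreds, 6 tens, 6 ones (place-value notation) → 4×100 + 6×10 + 6 = 466 (decimal)
Compute 5835 - 466 = 5369
5369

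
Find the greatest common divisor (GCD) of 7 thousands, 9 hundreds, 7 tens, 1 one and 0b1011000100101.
Convert 7 thousands, 9 hundreds, 7 tens, 1 one (place-value notation) → 7×1000 + 9×100 + 7×10 + 1 = 7971 (decimal)
Convert 0b1011000100101 (binary) → 4096 + 1024 + 512 + 32 + 4 + 1 = 5669 (decimal)
Compute gcd(7971, 5669) = 1
1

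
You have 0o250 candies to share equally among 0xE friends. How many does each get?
Convert 0o250 (octal) → 2×64 + 5×8 = 168 (decimal)
Convert 0xE (hexadecimal) → 14 (decimal)
Compute 168 ÷ 14 = 12
12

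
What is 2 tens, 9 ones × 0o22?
Convert 2 tens, 9 ones (place-value notation) → 2×10 + 9 = 29 (decimal)
Convert 0o22 (octal) → 2×8 + 2 = 18 (decimal)
Compute 29 × 18 = 522
522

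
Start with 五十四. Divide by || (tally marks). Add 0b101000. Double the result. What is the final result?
Convert 五十四 (Chinese numeral) → 5×10 + 4 = 54 (decimal)
Start: 54
Convert || (tally marks) → 2 (decimal)
54 ÷ 2 = 27
Convert 0b101000 (binary) → 32 + 8 = 40 (decimal)
27 + 40 = 67
67 × 2 = 134
134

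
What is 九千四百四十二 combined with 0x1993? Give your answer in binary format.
Convert 九千四百四十二 (Chinese numeral) → 9×1000 + 4×100 + 4×10 + 2 = 9442 (decimal)
Convert 0x1993 (hexadecimal) → 1×4096 + 9×256 + 9×16 + 3 = 6547 (decimal)
Compute 9442 + 6547 = 15989
Convert 15989 (decimal) → 15989 = 8192 + 4096 + 2048 + 1024 + 512 + 64 + 32 + 16 + 4 + 1 → 0b11111001110101 (binary)
0b11111001110101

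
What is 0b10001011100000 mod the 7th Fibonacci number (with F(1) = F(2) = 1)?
Convert 0b10001011100000 (binary) → 8192 + 512 + 128 + 64 + 32 = 8928 (decimal)
Convert the 7th Fibonacci number (with F(1) = F(2) = 1) (Fibonacci index) → 1, 1, 2, 3, 5, 8, 13 → 13 (decimal)
Compute 8928 mod 13 = 10
10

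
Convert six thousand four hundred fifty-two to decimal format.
Convert six thousand four hundred fifty-two (English words) → 6×1000 + 4×100 + 52 = 6452 (decimal)
6452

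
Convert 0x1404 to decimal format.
Convert 0x1404 (hexadecimal) → 1×4096 + 4×256 + 4 = 5124 (decimal)
5124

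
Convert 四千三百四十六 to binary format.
Convert 四千三百四十六 (Chinese numeral) → 4×1000 + 3×100 + 4×10 + 6 = 4346 (decimal)
Convert 4346 (decimal) → 4346 = 4096 + 128 + 64 + 32 + 16 + 8 + 2 → 0b1000011111010 (binary)
0b1000011111010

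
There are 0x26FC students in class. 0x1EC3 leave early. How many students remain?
Convert 0x26FC (hexadecimal) → 2×4096 + 6×256 + 15×16 + 12 = 9980 (decimal)
Convert 0x1EC3 (hexadecimal) → 1×4096 + 14×256 + 12×16 + 3 = 7875 (decimal)
Compute 9980 - 7875 = 2105
2105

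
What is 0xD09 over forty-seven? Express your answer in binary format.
Convert 0xD09 (hexadecimal) → 13×256 + 9 = 3337 (decimal)
Convert forty-seven (English words) → 47 (decimal)
Compute 3337 ÷ 47 = 71
Convert 71 (decimal) → 71 = 64 + 4 + 2 + 1 → 0b1000111 (binary)
0b1000111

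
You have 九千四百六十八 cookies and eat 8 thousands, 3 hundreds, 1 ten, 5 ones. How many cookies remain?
Convert 九千四百六十八 (Chinese numeral) → 9×1000 + 4×100 + 6×10 + 8 = 9468 (decimal)
Convert 8 thousands, 3 hundreds, 1 ten, 5 ones (place-value notation) → 8×1000 + 3×100 + 1×10 + 5 = 8315 (decimal)
Compute 9468 - 8315 = 1153
1153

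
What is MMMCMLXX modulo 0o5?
Convert MMMCMLXX (Roman numeral) → 1000 + 1000 + 1000 + 900 + 50 + 10 + 10 = 3970 (decimal)
Convert 0o5 (octal) → 5 (decimal)
Compute 3970 mod 5 = 0
0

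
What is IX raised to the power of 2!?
Convert IX (Roman numeral) → 9 (decimal)
Convert 2! (factorial) → 2 (decimal)
Compute 9 ^ 2 = 81
81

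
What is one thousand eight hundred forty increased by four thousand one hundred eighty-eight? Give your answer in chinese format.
Convert one thousand eight hundred forty (English words) → 1×1000 + 8×100 + 40 = 1840 (decimal)
Convert four thousand one hundred eighty-eight (English words) → 4×1000 + 1×100 + 88 = 4188 (decimal)
Compute 1840 + 4188 = 6028
Convert 6028 (decimal) → 6028 = 6×1000 + 2×10 + 8 → 六千零二十八 (Chinese numeral)
六千零二十八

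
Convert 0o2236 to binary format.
Convert 0o2236 (octal) → 2×512 + 2×64 + 3×8 + 6 = 1182 (decimal)
Convert 1182 (decimal) → 1182 = 1024 + 128 + 16 + 8 + 4 + 2 → 0b10010011110 (binary)
0b10010011110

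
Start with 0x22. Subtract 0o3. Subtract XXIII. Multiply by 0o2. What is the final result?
Convert 0x22 (hexadecimal) → 2×16 + 2 = 34 (decimal)
Start: 34
Convert 0o3 (octal) → 3 (decimal)
34 - 3 = 31
Convert XXIII (Roman numeral) → 10 + 10 + 1 + 1 + 1 = 23 (decimal)
31 - 23 = 8
Convert 0o2 (octal) → 2 (decimal)
8 × 2 = 16
16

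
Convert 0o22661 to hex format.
Convert 0o22661 (octal) → 2×4096 + 2×512 + 6×64 + 6×8 + 1 = 9649 (decimal)
Convert 9649 (decimal) → 9649 = 2×4096 + 5×256 + 11×16 + 1 → 0x25B1 (hexadecimal)
0x25B1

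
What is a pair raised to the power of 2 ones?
Convert a pair (colloquial) → 2 (decimal)
Convert 2 ones (place-value notation) → 2 (decimal)
Compute 2 ^ 2 = 4
4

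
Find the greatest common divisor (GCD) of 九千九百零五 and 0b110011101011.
Convert 九千九百零五 (Chinese numeral) → 9×1000 + 9×100 + 5 = 9905 (decimal)
Convert 0b110011101011 (binary) → 2048 + 1024 + 128 + 64 + 32 + 8 + 2 + 1 = 3307 (decimal)
Compute gcd(9905, 3307) = 1
1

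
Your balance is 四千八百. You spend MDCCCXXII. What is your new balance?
Convert 四千八百 (Chinese numeral) → 4×1000 + 8×100 = 4800 (decimal)
Convert MDCCCXXII (Roman numeral) → 1000 + 500 + 100 + 100 + 100 + 10 + 10 + 1 + 1 = 1822 (decimal)
Compute 4800 - 1822 = 2978
2978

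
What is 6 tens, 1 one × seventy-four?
Convert 6 tens, 1 one (place-value notation) → 6×10 + 1 = 61 (decimal)
Convert seventy-four (English words) → 74 (decimal)
Compute 61 × 74 = 4514
4514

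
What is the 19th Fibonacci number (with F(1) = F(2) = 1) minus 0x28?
The 19th Fibonacci number (with F(1) = F(2) = 1) = 4181
Convert 0x28 (hexadecimal) → 2×16 + 8 = 40 (decimal)
Compute 4181 - 40 = 4141
4141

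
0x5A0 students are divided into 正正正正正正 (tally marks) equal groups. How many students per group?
Convert 0x5A0 (hexadecimal) → 5×256 + 10×16 = 1440 (decimal)
Convert 正正正正正正 (tally marks) → 5 + 5 + 5 + 5 + 5 + 5 = 30 (decimal)
Compute 1440 ÷ 30 = 48
48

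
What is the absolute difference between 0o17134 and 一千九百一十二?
Convert 0o17134 (octal) → 1×4096 + 7×512 + 1×64 + 3×8 + 4 = 7772 (decimal)
Convert 一千九百一十二 (Chinese numeral) → 1×1000 + 9×100 + 1×10 + 2 = 1912 (decimal)
Compute |7772 - 1912| = 5860
5860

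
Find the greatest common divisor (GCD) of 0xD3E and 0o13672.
Convert 0xD3E (hexadecimal) → 13×256 + 3×16 + 14 = 3390 (decimal)
Convert 0o13672 (octal) → 1×4096 + 3×512 + 6×64 + 7×8 + 2 = 6074 (decimal)
Compute gcd(3390, 6074) = 2
2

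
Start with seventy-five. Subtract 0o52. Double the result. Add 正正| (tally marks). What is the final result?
Convert seventy-five (English words) → 75 (decimal)
Start: 75
Convert 0o52 (octal) → 5×8 + 2 = 42 (decimal)
75 - 42 = 33
33 × 2 = 66
Convert 正正| (tally marks) → 5 + 5 + 1 = 11 (decimal)
66 + 11 = 77
77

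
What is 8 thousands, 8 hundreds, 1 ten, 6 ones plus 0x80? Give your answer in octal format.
Convert 8 thousands, 8 hundreds, 1 ten, 6 ones (place-value notation) → 8×1000 + 8×100 + 1×10 + 6 = 8816 (decimal)
Convert 0x80 (hexadecimal) → 8×16 = 128 (decimal)
Compute 8816 + 128 = 8944
Convert 8944 (decimal) → 8944 = 2×4096 + 1×512 + 3×64 + 6×8 → 0o21360 (octal)
0o21360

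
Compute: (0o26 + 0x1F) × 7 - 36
Convert 0o26 (octal) → 2×8 + 6 = 22 (decimal)
Convert 0x1F (hexadecimal) → 1×16 + 15 = 31 (decimal)
Expression in decimal: (22 + 31) × 7 - 36
Parentheses first: 22 + 31 = 53
Multiply: 53 × 7 = 371
Subtract: 371 - 36 = 335
335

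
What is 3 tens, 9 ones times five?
Convert 3 tens, 9 ones (place-value notation) → 3×10 + 9 = 39 (decimal)
Convert five (English words) → 5 (decimal)
Compute 39 × 5 = 195
195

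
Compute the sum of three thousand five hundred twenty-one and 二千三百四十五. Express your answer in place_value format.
Convert three thousand five hundred twenty-one (English words) → 3×1000 + 5×100 + 21 = 3521 (decimal)
Convert 二千三百四十五 (Chinese numeral) → 2×1000 + 3×100 + 4×10 + 5 = 2345 (decimal)
Compute 3521 + 2345 = 5866
Convert 5866 (decimal) → 5866 = 5×1000 + 8×100 + 6×10 + 6 → 5 thousands, 8 hundreds, 6 tens, 6 ones (place-value notation)
5 thousands, 8 hundreds, 6 tens, 6 ones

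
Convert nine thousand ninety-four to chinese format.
Convert nine thousand ninety-four (English words) → 9×1000 + 94 = 9094 (decimal)
Convert 9094 (decimal) → 9094 = 9×1000 + 9×10 + 4 → 九千零九十四 (Chinese numeral)
九千零九十四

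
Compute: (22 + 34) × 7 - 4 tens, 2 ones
Convert 4 tens, 2 ones (place-value notation) → 4×10 + 2 = 42 (decimal)
Expression in decimal: (22 + 34) × 7 - 42
Parentheses first: 22 + 34 = 56
Multiply: 56 × 7 = 392
Subtract: 392 - 42 = 350
350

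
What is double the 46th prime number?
The 46th prime number = 199
Compute 199 × 2 = 398
398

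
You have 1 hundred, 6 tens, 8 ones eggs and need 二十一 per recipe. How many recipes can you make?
Convert 1 hundred, 6 tens, 8 ones (place-value notation) → 1×100 + 6×10 + 8 = 168 (decimal)
Convert 二十一 (Chinese numeral) → 2×10 + 1 = 21 (decimal)
Compute 168 ÷ 21 = 8
8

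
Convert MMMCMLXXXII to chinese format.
Convert MMMCMLXXXII (Roman numeral) → 1000 + 1000 + 1000 + 900 + 50 + 10 + 10 + 10 + 1 + 1 = 3982 (decimal)
Convert 3982 (decimal) → 3982 = 3×1000 + 9×100 + 8×10 + 2 → 三千九百八十二 (Chinese numeral)
三千九百八十二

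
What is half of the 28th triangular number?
The 28th triangular number = 28×29/2 = 406
Compute 406 ÷ 2 = 203
203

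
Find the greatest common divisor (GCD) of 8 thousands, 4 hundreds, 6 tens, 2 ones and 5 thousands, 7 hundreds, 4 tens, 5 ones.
Convert 8 thousands, 4 hundreds, 6 tens, 2 ones (place-value notation) → 8×1000 + 4×100 + 6×10 + 2 = 8462 (decimal)
Convert 5 thousands, 7 hundreds, 4 tens, 5 ones (place-value notation) → 5×1000 + 7×100 + 4×10 + 5 = 5745 (decimal)
Compute gcd(8462, 5745) = 1
1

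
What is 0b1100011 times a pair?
Convert 0b1100011 (binary) → 64 + 32 + 2 + 1 = 99 (decimal)
Convert a pair (colloquial) → 2 (decimal)
Compute 99 × 2 = 198
198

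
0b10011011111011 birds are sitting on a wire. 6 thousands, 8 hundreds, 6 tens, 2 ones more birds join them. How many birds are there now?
Convert 0b10011011111011 (binary) → 8192 + 1024 + 512 + 128 + 64 + 32 + 16 + 8 + 2 + 1 = 9979 (decimal)
Convert 6 thousands, 8 hundreds, 6 tens, 2 ones (place-value notation) → 6×1000 + 8×100 + 6×10 + 2 = 6862 (decimal)
Compute 9979 + 6862 = 16841
16841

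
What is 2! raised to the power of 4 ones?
Convert 2! (factorial) → 2 (decimal)
Convert 4 ones (place-value notation) → 4 (decimal)
Compute 2 ^ 4 = 16
16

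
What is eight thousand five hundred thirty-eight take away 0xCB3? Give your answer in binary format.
Convert eight thousand five hundred thirty-eight (English words) → 8×1000 + 5×100 + 38 = 8538 (decimal)
Convert 0xCB3 (hexadecimal) → 12×256 + 11×16 + 3 = 3251 (decimal)
Compute 8538 - 3251 = 5287
Convert 5287 (decimal) → 5287 = 4096 + 1024 + 128 + 32 + 4 + 2 + 1 → 0b1010010100111 (binary)
0b1010010100111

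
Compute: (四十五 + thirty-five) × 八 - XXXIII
Convert 四十五 (Chinese numeral) → 4×10 + 5 = 45 (decimal)
Convert thirty-five (English words) → 35 (decimal)
Convert 八 (Chinese numeral) → 8 (decimal)
Convert XXXIII (Roman numeral) → 10 + 10 + 10 + 1 + 1 + 1 = 33 (decimal)
Expression in decimal: (45 + 35) × 8 - 33
Parentheses first: 45 + 35 = 80
Multiply: 80 × 8 = 640
Subtract: 640 - 33 = 607
607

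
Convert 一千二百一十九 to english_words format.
Convert 一千二百一十九 (Chinese numeral) → 1×1000 + 2×100 + 1×10 + 9 = 1219 (decimal)
Convert 1219 (decimal) → 1219 = 1×1000 + 2×100 + 19 → one thousand two hundred nineteen (English words)
one thousand two hundred nineteen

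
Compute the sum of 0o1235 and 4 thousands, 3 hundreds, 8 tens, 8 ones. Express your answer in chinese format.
Convert 0o1235 (octal) → 1×512 + 2×64 + 3×8 + 5 = 669 (decimal)
Convert 4 thousands, 3 hundreds, 8 tens, 8 ones (place-value notation) → 4×1000 + 3×100 + 8×10 + 8 = 4388 (decimal)
Compute 669 + 4388 = 5057
Convert 5057 (decimal) → 5057 = 5×1000 + 5×10 + 7 → 五千零五十七 (Chinese numeral)
五千零五十七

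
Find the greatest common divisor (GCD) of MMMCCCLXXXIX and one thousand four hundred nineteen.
Convert MMMCCCLXXXIX (Roman numeral) → 1000 + 1000 + 1000 + 100 + 100 + 100 + 50 + 10 + 10 + 10 + 9 = 3389 (decimal)
Convert one thousand four hundred nineteen (English words) → 1×1000 + 4×100 + 19 = 1419 (decimal)
Compute gcd(3389, 1419) = 1
1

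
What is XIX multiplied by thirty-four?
Convert XIX (Roman numeral) → 10 + 9 = 19 (decimal)
Convert thirty-four (English words) → 34 (decimal)
Compute 19 × 34 = 646
646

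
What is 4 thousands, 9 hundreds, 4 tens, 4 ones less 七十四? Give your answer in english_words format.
Convert 4 thousands, 9 hundreds, 4 tens, 4 ones (place-value notation) → 4×1000 + 9×100 + 4×10 + 4 = 4944 (decimal)
Convert 七十四 (Chinese numeral) → 7×10 + 4 = 74 (decimal)
Compute 4944 - 74 = 4870
Convert 4870 (decimal) → 4870 = 4×1000 + 8×100 + 70 → four thousand eight hundred seventy (English words)
four thousand eight hundred seventy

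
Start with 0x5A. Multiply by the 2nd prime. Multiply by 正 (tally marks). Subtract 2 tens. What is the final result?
Convert 0x5A (hexadecimal) → 5×16 + 10 = 90 (decimal)
Start: 90
Convert the 2nd prime (prime index) → 3 (decimal)
90 × 3 = 270
Convert 正 (tally marks) → 5 (decimal)
270 × 5 = 1350
Convert 2 tens (place-value notation) → 2×10 = 20 (decimal)
1350 - 20 = 1330
1330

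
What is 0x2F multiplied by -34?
Convert 0x2F (hexadecimal) → 2×16 + 15 = 47 (decimal)
Compute 47 × -34 = -1598
-1598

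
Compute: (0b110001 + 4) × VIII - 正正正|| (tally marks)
Convert 0b110001 (binary) → 32 + 16 + 1 = 49 (decimal)
Convert VIII (Roman numeral) → 5 + 1 + 1 + 1 = 8 (decimal)
Convert 正正正|| (tally marks) → 5 + 5 + 5 + 2 = 17 (decimal)
Expression in decimal: (49 + 4) × 8 - 17
Parentheses first: 49 + 4 = 53
Multiply: 53 × 8 = 424
Subtract: 424 - 17 = 407
407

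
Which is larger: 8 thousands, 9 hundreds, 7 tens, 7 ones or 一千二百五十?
Convert 8 thousands, 9 hundreds, 7 tens, 7 ones (place-value notation) → 8×1000 + 9×100 + 7×10 + 7 = 8977 (decimal)
Convert 一千二百五十 (Chinese numeral) → 1×1000 + 2×100 + 5×10 = 1250 (decimal)
Compare 8977 vs 1250: larger = 8977
8977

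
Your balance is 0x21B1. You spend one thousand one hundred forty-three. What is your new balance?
Convert 0x21B1 (hexadecimal) → 2×4096 + 1×256 + 11×16 + 1 = 8625 (decimal)
Convert one thousand one hundred forty-three (English words) → 1×1000 + 1×100 + 43 = 1143 (decimal)
Compute 8625 - 1143 = 7482
7482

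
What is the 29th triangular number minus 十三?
The 29th triangular number = 29×30/2 = 435
Convert 十三 (Chinese numeral) → 1×10 + 3 = 13 (decimal)
Compute 435 - 13 = 422
422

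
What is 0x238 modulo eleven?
Convert 0x238 (hexadecimal) → 2×256 + 3×16 + 8 = 568 (decimal)
Convert eleven (English words) → 11 (decimal)
Compute 568 mod 11 = 7
7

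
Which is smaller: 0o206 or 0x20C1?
Convert 0o206 (octal) → 2×64 + 6 = 134 (decimal)
Convert 0x20C1 (hexadecimal) → 2×4096 + 12×16 + 1 = 8385 (decimal)
Compare 134 vs 8385: smaller = 134
134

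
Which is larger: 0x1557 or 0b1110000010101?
Convert 0x1557 (hexadecimal) → 1×4096 + 5×256 + 5×16 + 7 = 5463 (decimal)
Convert 0b1110000010101 (binary) → 4096 + 2048 + 1024 + 16 + 4 + 1 = 7189 (decimal)
Compare 5463 vs 7189: larger = 7189
7189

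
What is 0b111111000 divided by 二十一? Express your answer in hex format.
Convert 0b111111000 (binary) → 256 + 128 + 64 + 32 + 16 + 8 = 504 (decimal)
Convert 二十一 (Chinese numeral) → 2×10 + 1 = 21 (decimal)
Compute 504 ÷ 21 = 24
Convert 24 (decimal) → 24 = 1×16 + 8 → 0x18 (hexadecimal)
0x18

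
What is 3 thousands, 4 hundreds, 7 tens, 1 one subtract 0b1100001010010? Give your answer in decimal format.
Convert 3 thousands, 4 hundreds, 7 tens, 1 one (place-value notation) → 3×1000 + 4×100 + 7×10 + 1 = 3471 (decimal)
Convert 0b1100001010010 (binary) → 4096 + 2048 + 64 + 16 + 2 = 6226 (decimal)
Compute 3471 - 6226 = -2755
-2755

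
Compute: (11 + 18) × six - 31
Convert six (English words) → 6 (decimal)
Expression in decimal: (11 + 18) × 6 - 31
Parentheses first: 11 + 18 = 29
Multiply: 29 × 6 = 174
Subtract: 174 - 31 = 143
143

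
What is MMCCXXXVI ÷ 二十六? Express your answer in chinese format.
Convert MMCCXXXVI (Roman numeral) → 1000 + 1000 + 100 + 100 + 10 + 10 + 10 + 5 + 1 = 2236 (decimal)
Convert 二十六 (Chinese numeral) → 2×10 + 6 = 26 (decimal)
Compute 2236 ÷ 26 = 86
Convert 86 (decimal) → 86 = 8×10 + 6 → 八十六 (Chinese numeral)
八十六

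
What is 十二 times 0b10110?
Convert 十二 (Chinese numeral) → 1×10 + 2 = 12 (decimal)
Convert 0b10110 (binary) → 16 + 4 + 2 = 22 (decimal)
Compute 12 × 22 = 264
264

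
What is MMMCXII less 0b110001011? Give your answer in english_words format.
Convert MMMCXII (Roman numeral) → 1000 + 1000 + 1000 + 100 + 10 + 1 + 1 = 3112 (decimal)
Convert 0b110001011 (binary) → 256 + 128 + 8 + 2 + 1 = 395 (decimal)
Compute 3112 - 395 = 2717
Convert 2717 (decimal) → 2717 = 2×1000 + 7×100 + 17 → two thousand seven hundred seventeen (English words)
two thousand seven hundred seventeen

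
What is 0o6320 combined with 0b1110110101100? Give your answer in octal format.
Convert 0o6320 (octal) → 6×512 + 3×64 + 2×8 = 3280 (decimal)
Convert 0b1110110101100 (binary) → 4096 + 2048 + 1024 + 256 + 128 + 32 + 8 + 4 = 7596 (decimal)
Compute 3280 + 7596 = 10876
Convert 10876 (decimal) → 10876 = 2×4096 + 5×512 + 1×64 + 7×8 + 4 → 0o25174 (octal)
0o25174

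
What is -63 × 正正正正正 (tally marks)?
Convert 正正正正正 (tally marks) → 5 + 5 + 5 + 5 + 5 = 25 (decimal)
Compute -63 × 25 = -1575
-1575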